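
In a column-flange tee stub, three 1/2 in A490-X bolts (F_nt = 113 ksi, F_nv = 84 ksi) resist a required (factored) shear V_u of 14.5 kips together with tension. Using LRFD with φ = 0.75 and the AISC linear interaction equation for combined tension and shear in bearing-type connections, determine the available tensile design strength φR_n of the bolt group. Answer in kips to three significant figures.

45.4 kips

A_b = π·0.5²/4 = 0.1963 in²; f_rv = 14.5 / (3 × 0.1963) = 24.62 ksi.
F'_nt = 1.3 F_nt − (F_nt / φF_nv) f_rv = 1.3·113 − (113/(0.75·84))·24.62 = 102.7 ksi, capped at F_nt → F'_nt = 102.7 ksi.
R_n = F'_nt · A_b · n = 102.7 × 0.1963 × 3 = 60.52 kips.
Design strength φR_n = 0.75 × 60.52 = 45.4 kips.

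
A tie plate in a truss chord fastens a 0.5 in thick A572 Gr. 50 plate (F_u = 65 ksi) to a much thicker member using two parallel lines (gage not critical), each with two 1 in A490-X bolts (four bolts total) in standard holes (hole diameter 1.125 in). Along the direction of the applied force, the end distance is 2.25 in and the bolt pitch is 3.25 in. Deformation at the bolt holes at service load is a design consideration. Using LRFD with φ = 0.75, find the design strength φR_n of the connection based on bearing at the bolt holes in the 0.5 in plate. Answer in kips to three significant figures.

216 kips

Per bolt r_n = 1.2 l_c t F_u ≤ 2.4 d t F_u; upper limit = 2.4 × 1 × 0.5 × 65 = 78 kips.
Edge bolt: l_c = 2.25 − 1.125/2 = 1.688 in → 1.2 × 1.688 × 0.5 × 65 = 65.81 → r_n = 65.81 kips.
Interior bolts: l_c = 3.25 − 1.125 = 2.125 in → 1.2 × 2.125 × 0.5 × 65 = 82.88 → r_n = 78 kips.
R_n = 2 × 65.81 + 2 × 78 = 287.6 kips.
Design strength φR_n = 0.75 × 287.6 = 216 kips.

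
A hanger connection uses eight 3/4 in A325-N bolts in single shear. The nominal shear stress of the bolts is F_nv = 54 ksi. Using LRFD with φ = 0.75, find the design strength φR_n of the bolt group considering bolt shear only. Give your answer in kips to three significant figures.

143 kips

A_b = π × 0.75² / 4 = 0.4418 in².
R_n = F_nv · A_b · n · n_s = 54 × 0.4418 × 8 × 1 = 190.9 kips.
Design strength φR_n = 0.75 × 190.9 = 143 kips.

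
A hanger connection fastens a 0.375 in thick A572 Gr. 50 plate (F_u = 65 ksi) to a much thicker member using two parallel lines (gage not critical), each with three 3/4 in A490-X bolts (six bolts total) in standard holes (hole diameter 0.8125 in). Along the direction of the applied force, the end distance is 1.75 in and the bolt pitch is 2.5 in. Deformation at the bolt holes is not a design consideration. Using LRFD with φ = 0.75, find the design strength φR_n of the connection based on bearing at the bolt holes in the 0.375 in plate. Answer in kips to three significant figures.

238 kips

Per bolt r_n = 1.5 l_c t F_u ≤ 3.0 d t F_u; upper limit = 3.0 × 0.75 × 0.375 × 65 = 54.84 kips.
Edge bolt: l_c = 1.75 − 0.8125/2 = 1.344 in → 1.5 × 1.344 × 0.375 × 65 = 49.13 → r_n = 49.13 kips.
Interior bolts: l_c = 2.5 − 0.8125 = 1.688 in → 1.5 × 1.688 × 0.375 × 65 = 61.7 → r_n = 54.84 kips.
R_n = 2 × 49.13 + 4 × 54.84 = 317.6 kips.
Design strength φR_n = 0.75 × 317.6 = 238 kips.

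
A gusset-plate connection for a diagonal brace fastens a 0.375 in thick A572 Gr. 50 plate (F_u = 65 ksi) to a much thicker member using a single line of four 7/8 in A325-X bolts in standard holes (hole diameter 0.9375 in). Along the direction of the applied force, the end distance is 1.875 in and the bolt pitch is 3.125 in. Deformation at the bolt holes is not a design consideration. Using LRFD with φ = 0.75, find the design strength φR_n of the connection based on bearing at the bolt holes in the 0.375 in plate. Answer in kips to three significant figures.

Per bolt r_n = 1.5 l_c t F_u ≤ 3.0 d t F_u; upper limit = 3.0 × 0.875 × 0.375 × 65 = 63.98 kips.
Edge bolt: l_c = 1.875 − 0.9375/2 = 1.406 in → 1.5 × 1.406 × 0.375 × 65 = 51.42 → r_n = 51.42 kips.
Interior bolts: l_c = 3.125 − 0.9375 = 2.188 in → 1.5 × 2.188 × 0.375 × 65 = 79.98 → r_n = 63.98 kips.
R_n = 1 × 51.42 + 3 × 63.98 = 243.4 kips.
Design strength φR_n = 0.75 × 243.4 = 183 kips.

183 kips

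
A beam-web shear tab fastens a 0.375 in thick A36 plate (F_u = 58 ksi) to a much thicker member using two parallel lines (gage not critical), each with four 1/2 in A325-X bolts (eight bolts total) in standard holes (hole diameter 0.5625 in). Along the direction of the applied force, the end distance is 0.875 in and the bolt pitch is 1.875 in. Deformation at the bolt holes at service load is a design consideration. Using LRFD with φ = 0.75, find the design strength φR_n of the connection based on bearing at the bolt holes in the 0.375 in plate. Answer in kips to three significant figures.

Per bolt r_n = 1.2 l_c t F_u ≤ 2.4 d t F_u; upper limit = 2.4 × 0.5 × 0.375 × 58 = 26.1 kips.
Edge bolt: l_c = 0.875 − 0.5625/2 = 0.5938 in → 1.2 × 0.5938 × 0.375 × 58 = 15.5 → r_n = 15.5 kips.
Interior bolts: l_c = 1.875 − 0.5625 = 1.312 in → 1.2 × 1.312 × 0.375 × 58 = 34.26 → r_n = 26.1 kips.
R_n = 2 × 15.5 + 6 × 26.1 = 187.6 kips.
Design strength φR_n = 0.75 × 187.6 = 141 kips.

141 kips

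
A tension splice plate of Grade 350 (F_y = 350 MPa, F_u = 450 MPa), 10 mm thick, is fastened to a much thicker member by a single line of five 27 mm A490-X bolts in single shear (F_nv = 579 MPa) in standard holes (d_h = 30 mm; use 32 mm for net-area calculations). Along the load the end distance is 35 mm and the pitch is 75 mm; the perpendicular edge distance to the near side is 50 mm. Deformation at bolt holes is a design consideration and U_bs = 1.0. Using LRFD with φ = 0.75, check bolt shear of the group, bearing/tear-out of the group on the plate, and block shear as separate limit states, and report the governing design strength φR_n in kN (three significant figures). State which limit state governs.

502 kN (block shear governs)

Bolt shear: A_b = π·27²/4 = 572.6 mm²; R_n = 579 × 572.6 × 5 × 1 / 1000 = 1658 kN → 0.75 × 1658 = 1240 kN.
Bearing: edge l_c = 20, r_n = 108 kN; interior l_c = 45, r_n = 243 kN; R_n = 108 + 4·243 = 1080 kN → 810 kN.
Block shear: A_gv = 3350, A_nv = 1910, A_nt = 340 mm²; R_n = min(0.6F_uA_nv, 0.6F_yA_gv) + U_bs·F_u·A_nt = 668.7 kN → 502 kN.
Block shear governs: 502 kN.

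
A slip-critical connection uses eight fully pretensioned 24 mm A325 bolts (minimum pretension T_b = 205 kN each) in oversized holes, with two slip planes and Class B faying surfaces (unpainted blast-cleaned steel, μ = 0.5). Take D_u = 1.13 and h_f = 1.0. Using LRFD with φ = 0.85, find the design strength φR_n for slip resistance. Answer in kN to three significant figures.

1580 kN

R_n = μ · D_u · h_f · T_b · n_s · n_b = 0.5 × 1.13 × 1.0 × 205 × 2 × 8 = 1853 kN.
Design strength φR_n = 0.85 × 1853 = 1580 kN.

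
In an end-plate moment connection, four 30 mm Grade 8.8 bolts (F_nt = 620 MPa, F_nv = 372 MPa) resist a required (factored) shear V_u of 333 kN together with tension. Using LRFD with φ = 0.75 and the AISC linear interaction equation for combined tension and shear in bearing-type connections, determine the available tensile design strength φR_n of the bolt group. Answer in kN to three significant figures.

A_b = π·30²/4 = 706.9 mm²; f_rv = 333 × 1000 / (4 × 706.9) = 117.8 MPa.
F'_nt = 1.3 F_nt − (F_nt / φF_nv) f_rv = 1.3·620 − (620/(0.75·372))·117.8 = 544.3 MPa, capped at F_nt → F'_nt = 544.3 MPa.
R_n = F'_nt · A_b · n = 544.3 × 706.9 × 4 / 1000 = 1539 kN.
Design strength φR_n = 0.75 × 1539 = 1150 kN.

1150 kN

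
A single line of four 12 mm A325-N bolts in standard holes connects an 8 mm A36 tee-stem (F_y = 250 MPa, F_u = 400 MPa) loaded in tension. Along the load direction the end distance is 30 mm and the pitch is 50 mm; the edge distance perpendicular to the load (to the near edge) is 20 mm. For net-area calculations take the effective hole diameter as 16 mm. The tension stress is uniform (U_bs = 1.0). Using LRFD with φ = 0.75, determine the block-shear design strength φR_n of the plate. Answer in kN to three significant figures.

Shear plane L_v = 30 + 3·50 = 180 mm; A_gv = 180 × 8 = 1440 mm².
A_nv = (180 − 3.5·16) × 8 = 992 mm².
A_nt = (20 − 0.5·16) × 8 = 96 mm².
0.6 F_u A_nv = 238.1 kN; 0.6 F_y A_gv = 216 kN → shear yielding governs the shear term.
R_n = 216 + 1.0 × 400 × 96 / 1000 = 254.4 kN.
Design strength φR_n = 0.75 × 254.4 = 191 kN.

191 kN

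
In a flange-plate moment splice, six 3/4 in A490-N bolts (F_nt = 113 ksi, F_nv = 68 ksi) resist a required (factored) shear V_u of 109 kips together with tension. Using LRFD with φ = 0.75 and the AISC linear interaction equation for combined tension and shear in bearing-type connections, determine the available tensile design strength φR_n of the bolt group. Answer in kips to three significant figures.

111 kips

A_b = π·0.75²/4 = 0.4418 in²; f_rv = 109 / (6 × 0.4418) = 41.12 ksi.
F'_nt = 1.3 F_nt − (F_nt / φF_nv) f_rv = 1.3·113 − (113/(0.75·68))·41.12 = 55.79 ksi, capped at F_nt → F'_nt = 55.79 ksi.
R_n = F'_nt · A_b · n = 55.79 × 0.4418 × 6 = 147.9 kips.
Design strength φR_n = 0.75 × 147.9 = 111 kips.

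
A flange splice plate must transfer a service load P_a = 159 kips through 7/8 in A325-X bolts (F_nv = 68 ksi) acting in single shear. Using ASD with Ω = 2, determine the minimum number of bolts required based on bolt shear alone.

A_b = π·0.875²/4 = 0.6013 in².
Per-bolt allowable strength R_n/Ω = 68 × 0.6013 × 1 / 2 = 20.44 kips.
n ≥ 159 / 20.44 = 7.777 → use 8 bolts.

8 bolts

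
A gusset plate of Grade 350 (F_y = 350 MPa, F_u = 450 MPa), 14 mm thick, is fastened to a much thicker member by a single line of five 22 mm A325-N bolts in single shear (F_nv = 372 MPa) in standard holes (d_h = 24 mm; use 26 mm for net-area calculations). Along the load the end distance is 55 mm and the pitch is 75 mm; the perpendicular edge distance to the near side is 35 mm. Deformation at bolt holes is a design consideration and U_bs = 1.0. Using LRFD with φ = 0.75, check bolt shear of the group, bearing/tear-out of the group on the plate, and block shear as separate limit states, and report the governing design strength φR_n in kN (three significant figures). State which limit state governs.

Bolt shear: A_b = π·22²/4 = 380.1 mm²; R_n = 372 × 380.1 × 5 × 1 / 1000 = 707 kN → 0.75 × 707 = 530 kN.
Bearing: edge l_c = 43, r_n = 325.1 kN; interior l_c = 51, r_n = 332.6 kN; R_n = 325.1 + 4·332.6 = 1656 kN → 1240 kN.
Block shear: A_gv = 4970, A_nv = 3332, A_nt = 308 mm²; R_n = min(0.6F_uA_nv, 0.6F_yA_gv) + U_bs·F_u·A_nt = 1038 kN → 779 kN.
Bolt shear governs: 530 kN.

530 kN (bolt shear governs)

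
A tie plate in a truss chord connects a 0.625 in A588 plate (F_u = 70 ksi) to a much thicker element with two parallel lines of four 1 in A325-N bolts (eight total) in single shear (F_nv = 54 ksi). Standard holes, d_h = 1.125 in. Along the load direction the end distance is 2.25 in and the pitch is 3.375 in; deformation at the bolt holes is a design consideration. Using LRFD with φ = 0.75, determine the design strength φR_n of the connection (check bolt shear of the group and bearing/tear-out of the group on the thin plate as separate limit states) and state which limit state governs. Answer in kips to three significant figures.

254 kips (bolt shear governs)

Bolt shear: A_b = π·1²/4 = 0.7854 in²; R_n = 54 × 0.7854 × 8 × 1 = 339.3 kips → 0.75 × 339.3 = 254 kips.
Bearing (1.2 l_c t F_u ≤ 2.4 d t F_u): upper limit = 2.4·1·0.625·70 = 105 kips.
  Edge l_c = 2.25 − 1.125/2 = 1.688 → r_n = 88.59 kips; interior l_c = 3.375 − 1.125 = 2.25 → r_n = 105 kips.
  R_n,bearing = 2·88.59 + 6·105 = 807.2 kips → 0.75 × 807.2 = 605 kips.
Bolt shear governs: 254 kips.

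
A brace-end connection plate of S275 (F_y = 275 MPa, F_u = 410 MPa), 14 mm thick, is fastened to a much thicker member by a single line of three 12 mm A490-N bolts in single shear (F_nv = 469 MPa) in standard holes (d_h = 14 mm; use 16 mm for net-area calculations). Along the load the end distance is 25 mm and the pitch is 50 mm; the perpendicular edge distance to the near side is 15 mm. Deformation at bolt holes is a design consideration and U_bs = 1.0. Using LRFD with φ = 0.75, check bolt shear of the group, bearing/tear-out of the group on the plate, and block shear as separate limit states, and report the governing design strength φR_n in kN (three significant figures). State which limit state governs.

Bolt shear: A_b = π·12²/4 = 113.1 mm²; R_n = 469 × 113.1 × 3 × 1 / 1000 = 159.1 kN → 0.75 × 159.1 = 119 kN.
Bearing: edge l_c = 18, r_n = 124 kN; interior l_c = 36, r_n = 165.3 kN; R_n = 124 + 2·165.3 = 454.6 kN → 341 kN.
Block shear: A_gv = 1750, A_nv = 1190, A_nt = 98 mm²; R_n = min(0.6F_uA_nv, 0.6F_yA_gv) + U_bs·F_u·A_nt = 328.9 kN → 247 kN.
Bolt shear governs: 119 kN.

119 kN (bolt shear governs)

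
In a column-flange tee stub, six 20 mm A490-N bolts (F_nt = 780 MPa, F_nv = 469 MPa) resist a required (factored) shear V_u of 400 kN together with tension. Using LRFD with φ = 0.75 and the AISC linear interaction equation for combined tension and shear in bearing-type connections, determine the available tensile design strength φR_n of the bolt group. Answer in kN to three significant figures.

768 kN

A_b = π·20²/4 = 314.2 mm²; f_rv = 400 × 1000 / (6 × 314.2) = 212.2 MPa.
F'_nt = 1.3 F_nt − (F_nt / φF_nv) f_rv = 1.3·780 − (780/(0.75·469))·212.2 = 543.4 MPa, capped at F_nt → F'_nt = 543.4 MPa.
R_n = F'_nt · A_b · n = 543.4 × 314.2 × 6 / 1000 = 1024 kN.
Design strength φR_n = 0.75 × 1024 = 768 kN.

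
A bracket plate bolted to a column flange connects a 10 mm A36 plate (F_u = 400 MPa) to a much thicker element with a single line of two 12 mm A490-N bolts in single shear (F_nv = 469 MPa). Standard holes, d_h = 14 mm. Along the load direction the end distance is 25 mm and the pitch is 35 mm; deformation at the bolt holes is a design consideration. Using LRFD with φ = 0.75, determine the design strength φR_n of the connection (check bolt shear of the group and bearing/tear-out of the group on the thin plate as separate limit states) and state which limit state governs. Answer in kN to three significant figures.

79.6 kN (bolt shear governs)

Bolt shear: A_b = π·12²/4 = 113.1 mm²; R_n = 469 × 113.1 × 2 × 1 / 1000 = 106.1 kN → 0.75 × 106.1 = 79.6 kN.
Bearing (1.2 l_c t F_u ≤ 2.4 d t F_u): upper limit = 2.4·12·10·400 / 1000 = 115.2 kN.
  Edge l_c = 25 − 14/2 = 18 → r_n = 86.4 kN; interior l_c = 35 − 14 = 21 → r_n = 100.8 kN.
  R_n,bearing = 1·86.4 + 1·100.8 = 187.2 kN → 0.75 × 187.2 = 140 kN.
Bolt shear governs: 79.6 kN.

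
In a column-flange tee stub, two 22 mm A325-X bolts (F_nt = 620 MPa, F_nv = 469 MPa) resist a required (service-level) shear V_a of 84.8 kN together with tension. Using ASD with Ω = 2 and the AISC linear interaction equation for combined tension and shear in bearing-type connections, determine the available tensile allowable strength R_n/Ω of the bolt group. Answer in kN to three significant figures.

A_b = π·22²/4 = 380.1 mm²; f_rv = 84.8 × 1000 / (2 × 380.1) = 111.5 MPa.
F'_nt = 1.3 F_nt − (Ω F_nt / F_nv) f_rv = 1.3·620 − (2·620/469)·111.5 = 511.1 MPa, capped at F_nt → F'_nt = 511.1 MPa.
R_n = F'_nt · A_b · n = 511.1 × 380.1 × 2 / 1000 = 388.6 kN.
Allowable strength R_n/Ω = 388.6 / 2 = 194 kN.

194 kN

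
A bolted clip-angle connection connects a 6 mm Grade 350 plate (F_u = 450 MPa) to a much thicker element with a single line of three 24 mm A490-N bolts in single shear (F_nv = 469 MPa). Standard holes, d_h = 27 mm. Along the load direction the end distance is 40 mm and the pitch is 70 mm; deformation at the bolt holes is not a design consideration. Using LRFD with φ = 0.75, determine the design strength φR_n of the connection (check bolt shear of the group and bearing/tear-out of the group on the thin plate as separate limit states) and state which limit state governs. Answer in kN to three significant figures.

342 kN (bearing governs)

Bolt shear: A_b = π·24²/4 = 452.4 mm²; R_n = 469 × 452.4 × 3 × 1 / 1000 = 636.5 kN → 0.75 × 636.5 = 477 kN.
Bearing (1.5 l_c t F_u ≤ 3.0 d t F_u): upper limit = 3.0·24·6·450 / 1000 = 194.4 kN.
  Edge l_c = 40 − 27/2 = 26.5 → r_n = 107.3 kN; interior l_c = 70 − 27 = 43 → r_n = 174.2 kN.
  R_n,bearing = 1·107.3 + 2·174.2 = 455.6 kN → 0.75 × 455.6 = 342 kN.
Bearing governs: 342 kN.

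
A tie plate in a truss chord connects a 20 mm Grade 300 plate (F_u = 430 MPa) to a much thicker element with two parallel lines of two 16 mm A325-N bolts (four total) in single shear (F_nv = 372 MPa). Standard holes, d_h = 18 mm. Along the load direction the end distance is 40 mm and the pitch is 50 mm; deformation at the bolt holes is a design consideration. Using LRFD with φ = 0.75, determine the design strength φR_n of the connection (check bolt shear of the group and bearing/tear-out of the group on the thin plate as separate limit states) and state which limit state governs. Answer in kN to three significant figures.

224 kN (bolt shear governs)

Bolt shear: A_b = π·16²/4 = 201.1 mm²; R_n = 372 × 201.1 × 4 × 1 / 1000 = 299.2 kN → 0.75 × 299.2 = 224 kN.
Bearing (1.2 l_c t F_u ≤ 2.4 d t F_u): upper limit = 2.4·16·20·430 / 1000 = 330.2 kN.
  Edge l_c = 40 − 18/2 = 31 → r_n = 319.9 kN; interior l_c = 50 − 18 = 32 → r_n = 330.2 kN.
  R_n,bearing = 2·319.9 + 2·330.2 = 1300 kN → 0.75 × 1300 = 975 kN.
Bolt shear governs: 224 kN.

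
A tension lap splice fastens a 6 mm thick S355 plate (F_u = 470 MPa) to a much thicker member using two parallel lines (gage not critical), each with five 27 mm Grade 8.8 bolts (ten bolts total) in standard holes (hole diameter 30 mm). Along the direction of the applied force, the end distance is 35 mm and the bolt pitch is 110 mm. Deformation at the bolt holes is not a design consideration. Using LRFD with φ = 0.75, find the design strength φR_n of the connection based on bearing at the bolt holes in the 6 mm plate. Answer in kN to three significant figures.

Per bolt r_n = 1.5 l_c t F_u ≤ 3.0 d t F_u; upper limit = 3.0 × 27 × 6 × 470 / 1000 = 228.4 kN.
Edge bolt: l_c = 35 − 30/2 = 20 mm → 1.5 × 20 × 6 × 470 / 1000 = 84.6 → r_n = 84.6 kN.
Interior bolts: l_c = 110 − 30 = 80 mm → 1.5 × 80 × 6 × 470 / 1000 = 338.4 → r_n = 228.4 kN.
R_n = 2 × 84.6 + 8 × 228.4 = 1997 kN.
Design strength φR_n = 0.75 × 1997 = 1500 kN.

1500 kN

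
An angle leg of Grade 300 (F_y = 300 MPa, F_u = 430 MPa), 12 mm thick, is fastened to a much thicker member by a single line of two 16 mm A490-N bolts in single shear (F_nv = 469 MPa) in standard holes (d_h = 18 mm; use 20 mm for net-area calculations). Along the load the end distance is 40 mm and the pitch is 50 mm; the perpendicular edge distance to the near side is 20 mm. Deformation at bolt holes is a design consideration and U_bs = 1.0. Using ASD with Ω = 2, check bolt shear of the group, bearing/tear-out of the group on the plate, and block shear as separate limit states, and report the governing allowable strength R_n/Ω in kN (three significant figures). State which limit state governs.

Bolt shear: A_b = π·16²/4 = 201.1 mm²; R_n = 469 × 201.1 × 2 × 1 / 1000 = 188.6 kN → 188.6 / 2 = 94.3 kN.
Bearing: edge l_c = 31, r_n = 192 kN; interior l_c = 32, r_n = 198.1 kN; R_n = 192 + 1·198.1 = 390.1 kN → 195 kN.
Block shear: A_gv = 1080, A_nv = 720, A_nt = 120 mm²; R_n = min(0.6F_uA_nv, 0.6F_yA_gv) + U_bs·F_u·A_nt = 237.4 kN → 119 kN.
Bolt shear governs: 94.3 kN.

94.3 kN (bolt shear governs)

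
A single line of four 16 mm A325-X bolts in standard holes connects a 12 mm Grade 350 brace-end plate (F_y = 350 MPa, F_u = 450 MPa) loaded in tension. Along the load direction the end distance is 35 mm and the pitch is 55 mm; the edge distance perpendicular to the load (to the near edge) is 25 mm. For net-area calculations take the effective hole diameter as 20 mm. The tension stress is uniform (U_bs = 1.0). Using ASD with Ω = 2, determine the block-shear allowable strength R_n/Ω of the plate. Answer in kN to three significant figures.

251 kN

Shear plane L_v = 35 + 3·55 = 200 mm; A_gv = 200 × 12 = 2400 mm².
A_nv = (200 − 3.5·20) × 12 = 1560 mm².
A_nt = (25 − 0.5·20) × 12 = 180 mm².
0.6 F_u A_nv = 421.2 kN; 0.6 F_y A_gv = 504 kN → shear rupture governs the shear term.
R_n = 421.2 + 1.0 × 450 × 180 / 1000 = 502.2 kN.
Allowable strength R_n/Ω = 502.2 / 2 = 251 kN.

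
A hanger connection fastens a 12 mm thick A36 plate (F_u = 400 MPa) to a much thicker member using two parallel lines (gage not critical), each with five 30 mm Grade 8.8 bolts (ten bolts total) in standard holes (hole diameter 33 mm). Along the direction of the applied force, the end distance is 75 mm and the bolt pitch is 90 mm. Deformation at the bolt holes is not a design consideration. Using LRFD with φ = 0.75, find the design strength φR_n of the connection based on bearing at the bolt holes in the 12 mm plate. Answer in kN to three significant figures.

3090 kN

Per bolt r_n = 1.5 l_c t F_u ≤ 3.0 d t F_u; upper limit = 3.0 × 30 × 12 × 400 / 1000 = 432 kN.
Edge bolt: l_c = 75 − 33/2 = 58.5 mm → 1.5 × 58.5 × 12 × 400 / 1000 = 421.2 → r_n = 421.2 kN.
Interior bolts: l_c = 90 − 33 = 57 mm → 1.5 × 57 × 12 × 400 / 1000 = 410.4 → r_n = 410.4 kN.
R_n = 2 × 421.2 + 8 × 410.4 = 4126 kN.
Design strength φR_n = 0.75 × 4126 = 3090 kN.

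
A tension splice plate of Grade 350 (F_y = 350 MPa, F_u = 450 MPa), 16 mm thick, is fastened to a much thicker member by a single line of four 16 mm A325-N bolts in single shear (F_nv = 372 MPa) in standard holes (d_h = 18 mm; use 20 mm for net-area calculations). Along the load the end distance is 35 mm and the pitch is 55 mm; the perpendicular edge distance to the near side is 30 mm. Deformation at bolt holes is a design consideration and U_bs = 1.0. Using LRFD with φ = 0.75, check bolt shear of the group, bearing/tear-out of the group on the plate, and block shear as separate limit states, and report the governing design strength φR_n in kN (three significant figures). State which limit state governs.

224 kN (bolt shear governs)

Bolt shear: A_b = π·16²/4 = 201.1 mm²; R_n = 372 × 201.1 × 4 × 1 / 1000 = 299.2 kN → 0.75 × 299.2 = 224 kN.
Bearing: edge l_c = 26, r_n = 224.6 kN; interior l_c = 37, r_n = 276.5 kN; R_n = 224.6 + 3·276.5 = 1054 kN → 791 kN.
Block shear: A_gv = 3200, A_nv = 2080, A_nt = 320 mm²; R_n = min(0.6F_uA_nv, 0.6F_yA_gv) + U_bs·F_u·A_nt = 705.6 kN → 529 kN.
Bolt shear governs: 224 kN.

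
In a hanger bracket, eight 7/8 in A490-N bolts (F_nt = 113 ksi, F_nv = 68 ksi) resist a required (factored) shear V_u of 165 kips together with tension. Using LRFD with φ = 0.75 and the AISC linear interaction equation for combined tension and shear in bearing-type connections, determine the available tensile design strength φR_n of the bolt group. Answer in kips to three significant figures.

256 kips

A_b = π·0.875²/4 = 0.6013 in²; f_rv = 165 / (8 × 0.6013) = 34.3 ksi.
F'_nt = 1.3 F_nt − (F_nt / φF_nv) f_rv = 1.3·113 − (113/(0.75·68))·34.3 = 70.9 ksi, capped at F_nt → F'_nt = 70.9 ksi.
R_n = F'_nt · A_b · n = 70.9 × 0.6013 × 8 = 341.1 kips.
Design strength φR_n = 0.75 × 341.1 = 256 kips.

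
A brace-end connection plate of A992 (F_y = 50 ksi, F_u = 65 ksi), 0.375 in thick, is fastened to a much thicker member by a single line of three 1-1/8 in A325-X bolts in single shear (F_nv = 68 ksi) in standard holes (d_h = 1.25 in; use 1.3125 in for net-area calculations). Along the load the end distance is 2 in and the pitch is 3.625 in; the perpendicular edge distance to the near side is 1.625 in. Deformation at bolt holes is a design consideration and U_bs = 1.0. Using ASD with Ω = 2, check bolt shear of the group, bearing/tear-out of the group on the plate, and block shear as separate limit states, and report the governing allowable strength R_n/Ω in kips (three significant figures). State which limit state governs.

Bolt shear: A_b = π·1.125²/4 = 0.994 in²; R_n = 68 × 0.994 × 3 × 1 = 202.8 kips → 202.8 / 2 = 101 kips.
Bearing: edge l_c = 1.375, r_n = 40.22 kips; interior l_c = 2.375, r_n = 65.81 kips; R_n = 40.22 + 2·65.81 = 171.8 kips → 85.9 kips.
Block shear: A_gv = 3.469, A_nv = 2.238, A_nt = 0.3633 in²; R_n = min(0.6F_uA_nv, 0.6F_yA_gv) + U_bs·F_u·A_nt = 110.9 kips → 55.5 kips.
Block shear governs: 55.5 kips.

55.5 kips (block shear governs)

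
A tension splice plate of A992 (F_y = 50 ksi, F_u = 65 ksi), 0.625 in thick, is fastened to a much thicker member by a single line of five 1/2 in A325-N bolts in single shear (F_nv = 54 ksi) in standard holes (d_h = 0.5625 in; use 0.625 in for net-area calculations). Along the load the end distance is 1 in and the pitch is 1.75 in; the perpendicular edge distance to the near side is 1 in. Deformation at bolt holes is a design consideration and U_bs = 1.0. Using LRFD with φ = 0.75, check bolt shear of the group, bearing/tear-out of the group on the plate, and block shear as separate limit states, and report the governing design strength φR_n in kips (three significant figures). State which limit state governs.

Bolt shear: A_b = π·0.5²/4 = 0.1963 in²; R_n = 54 × 0.1963 × 5 × 1 = 53.01 kips → 0.75 × 53.01 = 39.8 kips.
Bearing: edge l_c = 0.7188, r_n = 35.04 kips; interior l_c = 1.188, r_n = 48.75 kips; R_n = 35.04 + 4·48.75 = 230 kips → 173 kips.
Block shear: A_gv = 5, A_nv = 3.242, A_nt = 0.4297 in²; R_n = min(0.6F_uA_nv, 0.6F_yA_gv) + U_bs·F_u·A_nt = 154.4 kips → 116 kips.
Bolt shear governs: 39.8 kips.

39.8 kips (bolt shear governs)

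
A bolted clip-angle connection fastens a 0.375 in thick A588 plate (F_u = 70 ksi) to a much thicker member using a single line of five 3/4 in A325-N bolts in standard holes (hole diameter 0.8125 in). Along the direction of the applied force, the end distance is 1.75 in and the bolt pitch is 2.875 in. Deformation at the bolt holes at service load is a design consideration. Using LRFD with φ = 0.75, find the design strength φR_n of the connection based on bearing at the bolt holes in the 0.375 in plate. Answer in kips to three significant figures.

173 kips

Per bolt r_n = 1.2 l_c t F_u ≤ 2.4 d t F_u; upper limit = 2.4 × 0.75 × 0.375 × 70 = 47.25 kips.
Edge bolt: l_c = 1.75 − 0.8125/2 = 1.344 in → 1.2 × 1.344 × 0.375 × 70 = 42.33 → r_n = 42.33 kips.
Interior bolts: l_c = 2.875 − 0.8125 = 2.062 in → 1.2 × 2.062 × 0.375 × 70 = 64.97 → r_n = 47.25 kips.
R_n = 1 × 42.33 + 4 × 47.25 = 231.3 kips.
Design strength φR_n = 0.75 × 231.3 = 173 kips.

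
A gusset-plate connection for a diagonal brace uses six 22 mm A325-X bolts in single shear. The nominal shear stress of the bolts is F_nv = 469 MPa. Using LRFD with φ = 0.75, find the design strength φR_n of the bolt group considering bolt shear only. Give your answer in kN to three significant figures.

A_b = π × 22² / 4 = 380.1 mm².
R_n = F_nv · A_b · n · n_s = 469 × 380.1 × 6 × 1 / 1000 = 1070 kN.
Design strength φR_n = 0.75 × 1070 = 802 kN.

802 kN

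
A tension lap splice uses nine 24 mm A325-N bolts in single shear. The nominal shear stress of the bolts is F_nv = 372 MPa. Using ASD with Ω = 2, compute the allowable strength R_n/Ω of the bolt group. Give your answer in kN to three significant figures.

757 kN

A_b = π × 24² / 4 = 452.4 mm².
R_n = F_nv · A_b · n · n_s = 372 × 452.4 × 9 × 1 / 1000 = 1515 kN.
Allowable strength R_n/Ω = 1515 / 2 = 757 kN.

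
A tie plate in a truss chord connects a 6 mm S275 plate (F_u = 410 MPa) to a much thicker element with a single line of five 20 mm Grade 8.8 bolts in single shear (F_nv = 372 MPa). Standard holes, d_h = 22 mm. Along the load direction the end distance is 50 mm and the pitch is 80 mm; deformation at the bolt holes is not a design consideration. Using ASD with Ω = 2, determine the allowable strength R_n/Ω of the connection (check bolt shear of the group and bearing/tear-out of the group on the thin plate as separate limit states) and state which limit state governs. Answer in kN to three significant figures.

292 kN (bolt shear governs)

Bolt shear: A_b = π·20²/4 = 314.2 mm²; R_n = 372 × 314.2 × 5 × 1 / 1000 = 584.3 kN → 584.3 / 2 = 292 kN.
Bearing (1.5 l_c t F_u ≤ 3.0 d t F_u): upper limit = 3.0·20·6·410 / 1000 = 147.6 kN.
  Edge l_c = 50 − 22/2 = 39 → r_n = 143.9 kN; interior l_c = 80 − 22 = 58 → r_n = 147.6 kN.
  R_n,bearing = 1·143.9 + 4·147.6 = 734.3 kN → 734.3 / 2 = 367 kN.
Bolt shear governs: 292 kN.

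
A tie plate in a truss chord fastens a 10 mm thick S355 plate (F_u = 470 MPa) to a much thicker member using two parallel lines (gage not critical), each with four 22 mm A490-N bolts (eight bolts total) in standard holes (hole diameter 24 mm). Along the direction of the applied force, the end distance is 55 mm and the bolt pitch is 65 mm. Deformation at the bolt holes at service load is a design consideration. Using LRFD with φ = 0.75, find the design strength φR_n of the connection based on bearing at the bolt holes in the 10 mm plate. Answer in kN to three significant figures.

Per bolt r_n = 1.2 l_c t F_u ≤ 2.4 d t F_u; upper limit = 2.4 × 22 × 10 × 470 / 1000 = 248.2 kN.
Edge bolt: l_c = 55 − 24/2 = 43 mm → 1.2 × 43 × 10 × 470 / 1000 = 242.5 → r_n = 242.5 kN.
Interior bolts: l_c = 65 − 24 = 41 mm → 1.2 × 41 × 10 × 470 / 1000 = 231.2 → r_n = 231.2 kN.
R_n = 2 × 242.5 + 6 × 231.2 = 1872 kN.
Design strength φR_n = 0.75 × 1872 = 1400 kN.

1400 kN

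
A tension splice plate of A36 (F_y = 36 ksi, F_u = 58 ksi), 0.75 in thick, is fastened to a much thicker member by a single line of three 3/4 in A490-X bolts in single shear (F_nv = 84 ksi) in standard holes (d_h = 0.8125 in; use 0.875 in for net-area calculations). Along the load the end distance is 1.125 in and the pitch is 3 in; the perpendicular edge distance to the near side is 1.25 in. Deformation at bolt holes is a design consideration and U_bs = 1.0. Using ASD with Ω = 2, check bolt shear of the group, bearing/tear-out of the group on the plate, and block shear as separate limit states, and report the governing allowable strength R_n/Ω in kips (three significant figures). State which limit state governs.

55.7 kips (bolt shear governs)

Bolt shear: A_b = π·0.75²/4 = 0.4418 in²; R_n = 84 × 0.4418 × 3 × 1 = 111.3 kips → 111.3 / 2 = 55.7 kips.
Bearing: edge l_c = 0.7188, r_n = 37.52 kips; interior l_c = 2.188, r_n = 78.3 kips; R_n = 37.52 + 2·78.3 = 194.1 kips → 97.1 kips.
Block shear: A_gv = 5.344, A_nv = 3.703, A_nt = 0.6094 in²; R_n = min(0.6F_uA_nv, 0.6F_yA_gv) + U_bs·F_u·A_nt = 150.8 kips → 75.4 kips.
Bolt shear governs: 55.7 kips.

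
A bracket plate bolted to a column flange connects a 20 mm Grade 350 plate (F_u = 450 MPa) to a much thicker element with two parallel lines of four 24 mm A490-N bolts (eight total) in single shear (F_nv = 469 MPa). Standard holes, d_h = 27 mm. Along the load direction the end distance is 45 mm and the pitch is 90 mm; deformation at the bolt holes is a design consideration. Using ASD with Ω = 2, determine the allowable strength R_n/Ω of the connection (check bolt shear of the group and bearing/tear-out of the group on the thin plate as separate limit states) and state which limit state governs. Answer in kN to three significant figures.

Bolt shear: A_b = π·24²/4 = 452.4 mm²; R_n = 469 × 452.4 × 8 × 1 / 1000 = 1697 kN → 1697 / 2 = 849 kN.
Bearing (1.2 l_c t F_u ≤ 2.4 d t F_u): upper limit = 2.4·24·20·450 / 1000 = 518.4 kN.
  Edge l_c = 45 − 27/2 = 31.5 → r_n = 340.2 kN; interior l_c = 90 − 27 = 63 → r_n = 518.4 kN.
  R_n,bearing = 2·340.2 + 6·518.4 = 3791 kN → 3791 / 2 = 1900 kN.
Bolt shear governs: 849 kN.

849 kN (bolt shear governs)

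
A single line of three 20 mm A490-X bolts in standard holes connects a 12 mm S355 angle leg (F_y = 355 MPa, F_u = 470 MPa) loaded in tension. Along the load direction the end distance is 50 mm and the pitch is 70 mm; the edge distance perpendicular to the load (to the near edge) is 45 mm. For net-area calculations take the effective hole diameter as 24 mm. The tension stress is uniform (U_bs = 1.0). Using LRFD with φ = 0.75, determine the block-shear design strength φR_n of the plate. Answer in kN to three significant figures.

470 kN

Shear plane L_v = 50 + 2·70 = 190 mm; A_gv = 190 × 12 = 2280 mm².
A_nv = (190 − 2.5·24) × 12 = 1560 mm².
A_nt = (45 − 0.5·24) × 12 = 396 mm².
0.6 F_u A_nv = 439.9 kN; 0.6 F_y A_gv = 485.6 kN → shear rupture governs the shear term.
R_n = 439.9 + 1.0 × 470 × 396 / 1000 = 626 kN.
Design strength φR_n = 0.75 × 626 = 470 kN.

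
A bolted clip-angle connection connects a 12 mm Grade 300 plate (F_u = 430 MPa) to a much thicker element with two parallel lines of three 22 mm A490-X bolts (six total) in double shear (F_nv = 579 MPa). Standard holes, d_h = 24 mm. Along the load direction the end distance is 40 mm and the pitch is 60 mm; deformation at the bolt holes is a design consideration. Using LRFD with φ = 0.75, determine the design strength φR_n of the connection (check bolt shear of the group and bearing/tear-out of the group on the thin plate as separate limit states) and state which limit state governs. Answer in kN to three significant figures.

929 kN (bearing governs)

Bolt shear: A_b = π·22²/4 = 380.1 mm²; R_n = 579 × 380.1 × 6 × 2 / 1000 = 2641 kN → 0.75 × 2641 = 1980 kN.
Bearing (1.2 l_c t F_u ≤ 2.4 d t F_u): upper limit = 2.4·22·12·430 / 1000 = 272.4 kN.
  Edge l_c = 40 − 24/2 = 28 → r_n = 173.4 kN; interior l_c = 60 − 24 = 36 → r_n = 222.9 kN.
  R_n,bearing = 2·173.4 + 4·222.9 = 1238 kN → 0.75 × 1238 = 929 kN.
Bearing governs: 929 kN.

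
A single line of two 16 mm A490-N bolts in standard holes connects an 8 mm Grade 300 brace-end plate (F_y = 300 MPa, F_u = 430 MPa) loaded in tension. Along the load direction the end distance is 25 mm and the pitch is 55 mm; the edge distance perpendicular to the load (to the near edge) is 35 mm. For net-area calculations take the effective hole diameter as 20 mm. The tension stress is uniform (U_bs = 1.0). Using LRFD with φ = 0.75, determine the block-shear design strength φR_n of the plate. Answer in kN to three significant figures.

Shear plane L_v = 25 + 1·55 = 80 mm; A_gv = 80 × 8 = 640 mm².
A_nv = (80 − 1.5·20) × 8 = 400 mm².
A_nt = (35 − 0.5·20) × 8 = 200 mm².
0.6 F_u A_nv = 103.2 kN; 0.6 F_y A_gv = 115.2 kN → shear rupture governs the shear term.
R_n = 103.2 + 1.0 × 430 × 200 / 1000 = 189.2 kN.
Design strength φR_n = 0.75 × 189.2 = 142 kN.

142 kN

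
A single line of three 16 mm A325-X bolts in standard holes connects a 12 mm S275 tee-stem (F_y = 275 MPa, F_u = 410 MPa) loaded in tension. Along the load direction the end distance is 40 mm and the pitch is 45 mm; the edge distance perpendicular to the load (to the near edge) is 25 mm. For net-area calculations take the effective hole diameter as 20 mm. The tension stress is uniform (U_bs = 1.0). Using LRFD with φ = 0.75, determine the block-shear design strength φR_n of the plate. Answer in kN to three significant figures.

Shear plane L_v = 40 + 2·45 = 130 mm; A_gv = 130 × 12 = 1560 mm².
A_nv = (130 − 2.5·20) × 12 = 960 mm².
A_nt = (25 − 0.5·20) × 12 = 180 mm².
0.6 F_u A_nv = 236.2 kN; 0.6 F_y A_gv = 257.4 kN → shear rupture governs the shear term.
R_n = 236.2 + 1.0 × 410 × 180 / 1000 = 310 kN.
Design strength φR_n = 0.75 × 310 = 232 kN.

232 kN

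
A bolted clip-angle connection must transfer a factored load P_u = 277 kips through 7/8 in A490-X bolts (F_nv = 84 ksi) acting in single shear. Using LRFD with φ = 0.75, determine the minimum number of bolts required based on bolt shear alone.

8 bolts

A_b = π·0.875²/4 = 0.6013 in².
Per-bolt design strength φR_n = 0.75 × 84 × 0.6013 × 1 = 37.88 kips.
n ≥ 277 / 37.88 = 7.312 → use 8 bolts.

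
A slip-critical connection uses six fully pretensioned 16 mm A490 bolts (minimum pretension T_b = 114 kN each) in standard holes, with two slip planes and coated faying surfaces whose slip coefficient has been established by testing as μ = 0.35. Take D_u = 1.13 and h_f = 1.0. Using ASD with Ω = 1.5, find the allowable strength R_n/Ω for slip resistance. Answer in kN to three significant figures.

361 kN

R_n = μ · D_u · h_f · T_b · n_s · n_b = 0.35 × 1.13 × 1.0 × 114 × 2 × 6 = 541 kN.
Allowable strength R_n/Ω = 541 / 1.5 = 361 kN.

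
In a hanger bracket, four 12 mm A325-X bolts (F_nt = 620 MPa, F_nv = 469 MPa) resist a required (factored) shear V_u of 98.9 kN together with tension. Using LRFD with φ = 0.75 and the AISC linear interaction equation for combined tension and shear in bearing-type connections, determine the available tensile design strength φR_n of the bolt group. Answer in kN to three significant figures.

143 kN

A_b = π·12²/4 = 113.1 mm²; f_rv = 98.9 × 1000 / (4 × 113.1) = 218.6 MPa.
F'_nt = 1.3 F_nt − (F_nt / φF_nv) f_rv = 1.3·620 − (620/(0.75·469))·218.6 = 420.7 MPa, capped at F_nt → F'_nt = 420.7 MPa.
R_n = F'_nt · A_b · n = 420.7 × 113.1 × 4 / 1000 = 190.3 kN.
Design strength φR_n = 0.75 × 190.3 = 143 kN.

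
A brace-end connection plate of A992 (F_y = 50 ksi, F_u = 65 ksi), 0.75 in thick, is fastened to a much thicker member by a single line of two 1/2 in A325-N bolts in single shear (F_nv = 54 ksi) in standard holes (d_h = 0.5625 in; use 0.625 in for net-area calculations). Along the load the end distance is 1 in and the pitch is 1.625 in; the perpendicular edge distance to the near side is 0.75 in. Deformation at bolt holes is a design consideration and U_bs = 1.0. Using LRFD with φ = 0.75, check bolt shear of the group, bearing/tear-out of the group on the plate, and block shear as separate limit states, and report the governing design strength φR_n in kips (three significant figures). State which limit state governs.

15.9 kips (bolt shear governs)

Bolt shear: A_b = π·0.5²/4 = 0.1963 in²; R_n = 54 × 0.1963 × 2 × 1 = 21.21 kips → 0.75 × 21.21 = 15.9 kips.
Bearing: edge l_c = 0.7188, r_n = 42.05 kips; interior l_c = 1.062, r_n = 58.5 kips; R_n = 42.05 + 1·58.5 = 100.5 kips → 75.4 kips.
Block shear: A_gv = 1.969, A_nv = 1.266, A_nt = 0.3281 in²; R_n = min(0.6F_uA_nv, 0.6F_yA_gv) + U_bs·F_u·A_nt = 70.69 kips → 53 kips.
Bolt shear governs: 15.9 kips.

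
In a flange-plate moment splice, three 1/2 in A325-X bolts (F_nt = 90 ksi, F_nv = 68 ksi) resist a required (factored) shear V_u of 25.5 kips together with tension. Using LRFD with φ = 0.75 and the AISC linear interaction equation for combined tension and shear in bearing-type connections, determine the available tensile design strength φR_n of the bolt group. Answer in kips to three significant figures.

17.9 kips

A_b = π·0.5²/4 = 0.1963 in²; f_rv = 25.5 / (3 × 0.1963) = 43.29 ksi.
F'_nt = 1.3 F_nt − (F_nt / φF_nv) f_rv = 1.3·90 − (90/(0.75·68))·43.29 = 40.61 ksi, capped at F_nt → F'_nt = 40.61 ksi.
R_n = F'_nt · A_b · n = 40.61 × 0.1963 × 3 = 23.92 kips.
Design strength φR_n = 0.75 × 23.92 = 17.9 kips.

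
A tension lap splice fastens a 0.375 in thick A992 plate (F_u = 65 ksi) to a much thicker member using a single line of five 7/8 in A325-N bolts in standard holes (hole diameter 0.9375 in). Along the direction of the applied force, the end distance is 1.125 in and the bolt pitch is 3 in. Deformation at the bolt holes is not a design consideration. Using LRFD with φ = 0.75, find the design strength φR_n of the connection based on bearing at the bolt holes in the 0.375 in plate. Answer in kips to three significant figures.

Per bolt r_n = 1.5 l_c t F_u ≤ 3.0 d t F_u; upper limit = 3.0 × 0.875 × 0.375 × 65 = 63.98 kips.
Edge bolt: l_c = 1.125 − 0.9375/2 = 0.6562 in → 1.5 × 0.6562 × 0.375 × 65 = 23.99 → r_n = 23.99 kips.
Interior bolts: l_c = 3 − 0.9375 = 2.062 in → 1.5 × 2.062 × 0.375 × 65 = 75.41 → r_n = 63.98 kips.
R_n = 1 × 23.99 + 4 × 63.98 = 279.9 kips.
Design strength φR_n = 0.75 × 279.9 = 210 kips.

210 kips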